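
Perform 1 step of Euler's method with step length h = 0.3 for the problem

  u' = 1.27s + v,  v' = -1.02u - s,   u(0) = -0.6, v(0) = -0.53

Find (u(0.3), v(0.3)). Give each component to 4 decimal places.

-0.7590, -0.3464

Euler on (u,v): u_{n+1} = u_n + h·u', v_{n+1} = v_n + h·v'.
0.000000: (-0.600000, -0.530000); f=(-0.530000, 0.612000) → (-0.759000, -0.346400)
(u(0.3), v(0.3)) ≈ (-0.7590, -0.3464)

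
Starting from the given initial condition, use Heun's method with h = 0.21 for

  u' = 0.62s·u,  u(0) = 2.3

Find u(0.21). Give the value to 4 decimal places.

2.3314

Heun: k1 = f(s_n, u_n); k2 = f(s_n + h, u_n + h·k1); u_{n+1} = u_n + (h/2)·(k1 + k2).
s=0.000000, u=2.300000:
  k1 = f(0.000000, 2.300000) = 0.000000
  k2 = f(0.210000, 2.300000) = 0.299460
  u ← 2.300000 + (0.21/2)·(0.000000 + 0.299460) = 2.331443
u(0.21) ≈ 2.3314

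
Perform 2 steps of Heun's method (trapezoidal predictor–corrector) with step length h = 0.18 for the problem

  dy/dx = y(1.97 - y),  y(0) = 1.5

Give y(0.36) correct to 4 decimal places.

1.7045

Heun: k1 = f(x_n, y_n); k2 = f(x_n + h, y_n + h·k1); y_{n+1} = y_n + (h/2)·(k1 + k2).
x=0.000000, y=1.500000:
  k1 = f(0.000000, 1.500000) = 0.705000
  k2 = f(0.180000, 1.626900) = 0.558189
  y ← 1.500000 + (0.18/2)·(0.705000 + 0.558189) = 1.613687
x=0.180000, y=1.613687:
  k1 = f(0.180000, 1.613687) = 0.574978
  k2 = f(0.360000, 1.717183) = 0.434133
  y ← 1.613687 + (0.18/2)·(0.574978 + 0.434133) = 1.704507
y(0.36) ≈ 1.7045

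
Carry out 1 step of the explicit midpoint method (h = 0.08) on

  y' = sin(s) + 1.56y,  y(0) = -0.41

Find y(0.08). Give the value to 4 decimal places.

-0.4612

Midpoint: k1 = f(s_n, y_n); k2 = f(s_n + h/2, y_n + (h/2)·k1); y_{n+1} = y_n + h·k2.
s=0.000000, y=-0.410000:
  k1 = f(0.000000, -0.410000) = -0.639600
  k2 = f(0.040000, -0.435584) = -0.639522
  y ← -0.410000 + 0.08·(-0.639522) = -0.461162
y(0.08) ≈ -0.4612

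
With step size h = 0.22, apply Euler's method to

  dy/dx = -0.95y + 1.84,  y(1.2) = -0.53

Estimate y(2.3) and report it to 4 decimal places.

1.1730

Euler: y_{n+1} = y_n + h·f(x_n, y_n).
x=1.200000, y=-0.530000: f=2.343500 → y ← -0.530000 + 0.22·2.343500 = -0.014430
x=1.420000, y=-0.014430: f=1.853708 → y ← -0.014430 + 0.22·1.853708 = 0.393386
x=1.640000, y=0.393386: f=1.466283 → y ← 0.393386 + 0.22·1.466283 = 0.715968
x=1.860000, y=0.715968: f=1.159830 → y ← 0.715968 + 0.22·1.159830 = 0.971131
x=2.080000, y=0.971131: f=0.917426 → y ← 0.971131 + 0.22·0.917426 = 1.172965
y(2.3) ≈ 1.1730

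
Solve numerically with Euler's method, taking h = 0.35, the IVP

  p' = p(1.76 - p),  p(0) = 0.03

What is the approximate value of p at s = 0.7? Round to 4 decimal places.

0.0770

Euler: p_{n+1} = p_n + h·f(s_n, p_n).
s=0.000000, p=0.030000: f=0.051900 → p ← 0.030000 + 0.35·0.051900 = 0.048165
s=0.350000, p=0.048165: f=0.082451 → p ← 0.048165 + 0.35·0.082451 = 0.077023
p(0.7) ≈ 0.0770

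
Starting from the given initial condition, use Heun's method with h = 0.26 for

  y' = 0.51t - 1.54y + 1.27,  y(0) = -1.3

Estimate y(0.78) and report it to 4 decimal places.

0.2681

Heun: k1 = f(t_n, y_n); k2 = f(t_n + h, y_n + h·k1); y_{n+1} = y_n + (h/2)·(k1 + k2).
t=0.000000, y=-1.300000:
  k1 = f(0.000000, -1.300000) = 3.272000
  k2 = f(0.260000, -0.449280) = 2.094491
  y ← -1.300000 + (0.26/2)·(3.272000 + 2.094491) = -0.602356
t=0.260000, y=-0.602356:
  k1 = f(0.260000, -0.602356) = 2.330228
  k2 = f(0.520000, 0.003503) = 1.529805
  y ← -0.602356 + (0.26/2)·(2.330228 + 1.529805) = -0.100552
t=0.520000, y=-0.100552:
  k1 = f(0.520000, -0.100552) = 1.690050
  k2 = f(0.780000, 0.338861) = 1.145954
  y ← -0.100552 + (0.26/2)·(1.690050 + 1.145954) = 0.268129
y(0.78) ≈ 0.2681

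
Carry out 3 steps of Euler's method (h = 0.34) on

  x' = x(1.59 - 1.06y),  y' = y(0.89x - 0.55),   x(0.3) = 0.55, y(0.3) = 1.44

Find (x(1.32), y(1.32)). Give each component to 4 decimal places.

0.6038, 1.3705

Euler on (x,y): x_{n+1} = x_n + h·x', y_{n+1} = y_n + h·y'.
0.300000: (0.550000, 1.440000); f=(0.034980, -0.087120) → (0.561893, 1.410379)
0.640000: (0.561893, 1.410379); f=(0.053379, -0.070399) → (0.580042, 1.386443)
0.980000: (0.580042, 1.386443); f=(0.069820, -0.046810) → (0.603781, 1.370528)
(x(1.32), y(1.32)) ≈ (0.6038, 1.3705)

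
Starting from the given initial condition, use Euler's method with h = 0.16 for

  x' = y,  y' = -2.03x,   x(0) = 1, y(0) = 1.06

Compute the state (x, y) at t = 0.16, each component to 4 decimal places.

Euler on (x,y): x_{n+1} = x_n + h·x', y_{n+1} = y_n + h·y'.
0.000000: (1.000000, 1.060000); f=(1.060000, -2.030000) → (1.169600, 0.735200)
(x(0.16), y(0.16)) ≈ (1.1696, 0.7352)

1.1696, 0.7352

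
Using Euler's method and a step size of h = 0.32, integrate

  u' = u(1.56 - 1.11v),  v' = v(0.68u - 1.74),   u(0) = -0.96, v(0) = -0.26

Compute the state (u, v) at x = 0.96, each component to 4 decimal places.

Euler on (u,v): u_{n+1} = u_n + h·u', v_{n+1} = v_n + h·v'.
0.000000: (-0.960000, -0.260000); f=(-1.774656, 0.622128) → (-1.527890, -0.060919)
0.320000: (-1.527890, -0.060919); f=(-2.486824, 0.169292) → (-2.323674, -0.006746)
0.640000: (-2.323674, -0.006746); f=(-3.642330, 0.022396) → (-3.489219, 0.000421)
(u(0.96), v(0.96)) ≈ (-3.4892, 0.0004)

-3.4892, 0.0004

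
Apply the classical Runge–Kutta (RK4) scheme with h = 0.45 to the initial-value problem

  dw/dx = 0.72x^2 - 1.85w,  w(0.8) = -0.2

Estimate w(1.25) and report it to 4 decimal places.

0.1617

RK4: k1 = f(x_n, w_n); k2 = f(x_n + h/2, w_n + (h/2)·k1); k3 = f(x_n + h/2, w_n + (h/2)·k2); k4 = f(x_n + h, w_n + h·k3); w_{n+1} = w_n + (h/6)·(k1 + 2k2 + 2k3 + k4).
x=0.800000, w=-0.200000:
  k1 = f(0.800000, -0.200000) = 0.830800
  k2 = f(1.025000, -0.013070) = 0.780630
  k3 = f(1.025000, -0.024358) = 0.801513
  k4 = f(1.250000, 0.160681) = 0.827740
  w ← -0.200000 + (0.45/6)·(k1 + 2k2 + 2k3 + k4) = 0.161712
w(1.25) ≈ 0.1617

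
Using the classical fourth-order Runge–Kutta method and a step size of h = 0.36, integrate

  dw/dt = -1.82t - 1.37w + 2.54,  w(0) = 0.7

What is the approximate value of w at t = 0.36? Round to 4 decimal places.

1.0481

RK4: k1 = f(t_n, w_n); k2 = f(t_n + h/2, w_n + (h/2)·k1); k3 = f(t_n + h/2, w_n + (h/2)·k2); k4 = f(t_n + h, w_n + h·k3); w_{n+1} = w_n + (h/6)·(k1 + 2k2 + 2k3 + k4).
t=0.000000, w=0.700000:
  k1 = f(0.000000, 0.700000) = 1.581000
  k2 = f(0.180000, 0.984580) = 0.863525
  k3 = f(0.180000, 0.855435) = 1.040455
  k4 = f(0.360000, 1.074564) = 0.412648
  w ← 0.700000 + (0.36/6)·(k1 + 2k2 + 2k3 + k4) = 1.048096
w(0.36) ≈ 1.0481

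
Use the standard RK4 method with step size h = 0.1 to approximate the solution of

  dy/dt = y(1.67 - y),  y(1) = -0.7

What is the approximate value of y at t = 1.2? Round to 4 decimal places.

-1.1724

RK4: k1 = f(t_n, y_n); k2 = f(t_n + h/2, y_n + (h/2)·k1); k3 = f(t_n + h/2, y_n + (h/2)·k2); k4 = f(t_n + h, y_n + h·k3); y_{n+1} = y_n + (h/6)·(k1 + 2k2 + 2k3 + k4).
t=1.000000, y=-0.700000:
  k1 = f(1.000000, -0.700000) = -1.659000
  k2 = f(1.050000, -0.782950) = -1.920537
  k3 = f(1.050000, -0.796027) = -1.963024
  k4 = f(1.100000, -0.896302) = -2.300183
  y ← -0.700000 + (0.1/6)·(k1 + 2k2 + 2k3 + k4) = -0.895438
t=1.100000, y=-0.895438:
  k1 = f(1.100000, -0.895438) = -2.297192
  k2 = f(1.150000, -1.010298) = -2.707900
  k3 = f(1.150000, -1.030833) = -2.784109
  k4 = f(1.200000, -1.173849) = -3.338251
  y ← -0.895438 + (0.1/6)·(k1 + 2k2 + 2k3 + k4) = -1.172429
y(1.2) ≈ -1.1724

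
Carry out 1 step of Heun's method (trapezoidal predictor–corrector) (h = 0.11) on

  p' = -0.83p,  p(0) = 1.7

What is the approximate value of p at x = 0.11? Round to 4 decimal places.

1.5519

Heun: k1 = f(x_n, p_n); k2 = f(x_n + h, p_n + h·k1); p_{n+1} = p_n + (h/2)·(k1 + k2).
x=0.000000, p=1.700000:
  k1 = f(0.000000, 1.700000) = -1.411000
  k2 = f(0.110000, 1.544790) = -1.282176
  p ← 1.700000 + (0.11/2)·(-1.411000 + (-1.282176)) = 1.551875
p(0.11) ≈ 1.5519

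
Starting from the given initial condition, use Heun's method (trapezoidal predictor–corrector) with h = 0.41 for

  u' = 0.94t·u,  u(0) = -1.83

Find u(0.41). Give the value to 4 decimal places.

-1.9746

Heun: k1 = f(t_n, u_n); k2 = f(t_n + h, u_n + h·k1); u_{n+1} = u_n + (h/2)·(k1 + k2).
t=0.000000, u=-1.830000:
  k1 = f(0.000000, -1.830000) = 0.000000
  k2 = f(0.410000, -1.830000) = -0.705282
  u ← -1.830000 + (0.41/2)·(0.000000 + (-0.705282)) = -1.974583
u(0.41) ≈ -1.9746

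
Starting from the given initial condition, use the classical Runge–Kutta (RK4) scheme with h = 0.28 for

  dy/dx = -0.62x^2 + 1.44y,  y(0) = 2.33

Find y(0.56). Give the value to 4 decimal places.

RK4: k1 = f(x_n, y_n); k2 = f(x_n + h/2, y_n + (h/2)·k1); k3 = f(x_n + h/2, y_n + (h/2)·k2); k4 = f(x_n + h, y_n + h·k3); y_{n+1} = y_n + (h/6)·(k1 + 2k2 + 2k3 + k4).
x=0.000000, y=2.330000:
  k1 = f(0.000000, 2.330000) = 3.355200
  k2 = f(0.140000, 2.799728) = 4.019456
  k3 = f(0.140000, 2.892724) = 4.153370
  k4 = f(0.280000, 3.492944) = 4.981231
  y ← 2.330000 + (0.28/6)·(k1 + 2k2 + 2k3 + k4) = 3.481831
x=0.280000, y=3.481831:
  k1 = f(0.280000, 3.481831) = 4.965228
  k2 = f(0.420000, 4.176963) = 5.905458
  k3 = f(0.420000, 4.308595) = 6.095008
  k4 = f(0.560000, 5.188433) = 7.276911
  y ← 3.481831 + (0.28/6)·(k1 + 2k2 + 2k3 + k4) = 5.173174
y(0.56) ≈ 5.1732

5.1732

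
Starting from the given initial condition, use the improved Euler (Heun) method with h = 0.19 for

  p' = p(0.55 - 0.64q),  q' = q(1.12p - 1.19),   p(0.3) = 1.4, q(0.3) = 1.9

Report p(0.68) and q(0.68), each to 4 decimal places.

1.0611, 2.0354

Heun on (p,q): k1 = f(s_n, state_n); k2 = f(s_n + h, state_n + h·k1); state_{n+1} = state_n + (h/2)·(k1 + k2).
0.300000: (1.400000, 1.900000)
  k1 = (-0.932400, 0.718200)
  predictor → (1.222844, 2.036458)
  k2 = (-0.921209, 0.365718)
  → (1.223907, 2.002972)
0.490000: (1.223907, 2.002972)
  k1 = (-0.895780, 0.362089)
  predictor → (1.053709, 2.071769)
  k2 = (-0.817607, -0.020399)
  → (1.061135, 2.035433)
(p(0.68), q(0.68)) ≈ (1.0611, 2.0354)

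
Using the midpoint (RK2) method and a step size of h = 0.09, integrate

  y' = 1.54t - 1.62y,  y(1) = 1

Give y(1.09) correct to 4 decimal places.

Midpoint: k1 = f(t_n, y_n); k2 = f(t_n + h/2, y_n + (h/2)·k1); y_{n+1} = y_n + h·k2.
t=1.000000, y=1.000000:
  k1 = f(1.000000, 1.000000) = -0.080000
  k2 = f(1.045000, 0.996400) = -0.004868
  y ← 1.000000 + 0.09·(-0.004868) = 0.999562
y(1.09) ≈ 0.9996

0.9996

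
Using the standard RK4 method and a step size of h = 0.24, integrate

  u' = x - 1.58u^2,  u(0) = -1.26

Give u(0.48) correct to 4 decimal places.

-12.7003

RK4: k1 = f(x_n, u_n); k2 = f(x_n + h/2, u_n + (h/2)·k1); k3 = f(x_n + h/2, u_n + (h/2)·k2); k4 = f(x_n + h, u_n + h·k3); u_{n+1} = u_n + (h/6)·(k1 + 2k2 + 2k3 + k4).
x=0.000000, u=-1.260000:
  k1 = f(0.000000, -1.260000) = -2.508408
  k2 = f(0.120000, -1.561009) = -3.730063
  k3 = f(0.120000, -1.707608) = -4.487159
  k4 = f(0.240000, -2.336918) = -8.388676
  u ← -1.260000 + (0.24/6)·(k1 + 2k2 + 2k3 + k4) = -2.353261
x=0.240000, u=-2.353261:
  k1 = f(0.240000, -2.353261) = -8.509784
  k2 = f(0.360000, -3.374435) = -17.631165
  k3 = f(0.360000, -4.469001) = -31.195713
  k4 = f(0.480000, -9.840232) = -152.511668
  u ← -2.353261 + (0.24/6)·(k1 + 2k2 + 2k3 + k4) = -12.700269
u(0.48) ≈ -12.7003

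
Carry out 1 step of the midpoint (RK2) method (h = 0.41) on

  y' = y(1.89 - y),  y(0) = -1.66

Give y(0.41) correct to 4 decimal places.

-7.2550

Midpoint: k1 = f(x_n, y_n); k2 = f(x_n + h/2, y_n + (h/2)·k1); y_{n+1} = y_n + h·k2.
x=0.000000, y=-1.660000:
  k1 = f(0.000000, -1.660000) = -5.893000
  k2 = f(0.205000, -2.868065) = -13.646440
  y ← -1.660000 + 0.41·(-13.646440) = -7.255040
y(0.41) ≈ -7.2550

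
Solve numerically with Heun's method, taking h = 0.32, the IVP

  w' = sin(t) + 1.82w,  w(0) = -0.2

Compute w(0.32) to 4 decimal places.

-0.3001

Heun: k1 = f(t_n, w_n); k2 = f(t_n + h, w_n + h·k1); w_{n+1} = w_n + (h/2)·(k1 + k2).
t=0.000000, w=-0.200000:
  k1 = f(0.000000, -0.200000) = -0.364000
  k2 = f(0.320000, -0.316480) = -0.261427
  w ← -0.200000 + (0.32/2)·(-0.364000 + (-0.261427)) = -0.300068
w(0.32) ≈ -0.3001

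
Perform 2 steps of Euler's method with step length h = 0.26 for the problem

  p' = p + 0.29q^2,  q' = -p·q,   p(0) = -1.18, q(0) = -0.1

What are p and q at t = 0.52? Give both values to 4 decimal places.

Euler on (p,q): p_{n+1} = p_n + h·p', q_{n+1} = q_n + h·q'.
0.000000: (-1.180000, -0.100000); f=(-1.177100, -0.118000) → (-1.486046, -0.130680)
0.260000: (-1.486046, -0.130680); f=(-1.481094, -0.194196) → (-1.871130, -0.181171)
(p(0.52), q(0.52)) ≈ (-1.8711, -0.1812)

-1.8711, -0.1812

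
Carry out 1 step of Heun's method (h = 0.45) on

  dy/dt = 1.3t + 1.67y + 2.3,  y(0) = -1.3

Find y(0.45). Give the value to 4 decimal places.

-1.0885

Heun: k1 = f(t_n, y_n); k2 = f(t_n + h, y_n + h·k1); y_{n+1} = y_n + (h/2)·(k1 + k2).
t=0.000000, y=-1.300000:
  k1 = f(0.000000, -1.300000) = 0.129000
  k2 = f(0.450000, -1.241950) = 0.810943
  y ← -1.300000 + (0.45/2)·(0.129000 + 0.810943) = -1.088513
y(0.45) ≈ -1.0885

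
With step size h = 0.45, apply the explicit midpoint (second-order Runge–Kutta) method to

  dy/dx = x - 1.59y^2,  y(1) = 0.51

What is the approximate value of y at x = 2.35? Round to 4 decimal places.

Midpoint: k1 = f(x_n, y_n); k2 = f(x_n + h/2, y_n + (h/2)·k1); y_{n+1} = y_n + h·k2.
x=1.000000, y=0.510000:
  k1 = f(1.000000, 0.510000) = 0.586441
  k2 = f(1.225000, 0.641949) = 0.569763
  y ← 0.510000 + 0.45·0.569763 = 0.766393
x=1.450000, y=0.766393:
  k1 = f(1.450000, 0.766393) = 0.516100
  k2 = f(1.675000, 0.882516) = 0.436654
  y ← 0.766393 + 0.45·0.436654 = 0.962888
x=1.900000, y=0.962888:
  k1 = f(1.900000, 0.962888) = 0.425828
  k2 = f(2.125000, 1.058699) = 0.342859
  y ← 0.962888 + 0.45·0.342859 = 1.117174
y(2.35) ≈ 1.1172

1.1172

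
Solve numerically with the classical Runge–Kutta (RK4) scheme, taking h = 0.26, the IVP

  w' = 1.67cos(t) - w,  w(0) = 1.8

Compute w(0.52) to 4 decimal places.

1.7132

RK4: k1 = f(t_n, w_n); k2 = f(t_n + h/2, w_n + (h/2)·k1); k3 = f(t_n + h/2, w_n + (h/2)·k2); k4 = f(t_n + h, w_n + h·k3); w_{n+1} = w_n + (h/6)·(k1 + 2k2 + 2k3 + k4).
t=0.000000, w=1.800000:
  k1 = f(0.000000, 1.800000) = -0.130000
  k2 = f(0.130000, 1.783100) = -0.127192
  k3 = f(0.130000, 1.783465) = -0.127557
  k4 = f(0.260000, 1.766835) = -0.152964
  w ← 1.800000 + (0.26/6)·(k1 + 2k2 + 2k3 + k4) = 1.765660
t=0.260000, w=1.765660:
  k1 = f(0.260000, 1.765660) = -0.151789
  k2 = f(0.390000, 1.745927) = -0.201329
  k3 = f(0.390000, 1.739487) = -0.194889
  k4 = f(0.520000, 1.714989) = -0.265731
  w ← 1.765660 + (0.26/6)·(k1 + 2k2 + 2k3 + k4) = 1.713229
w(0.52) ≈ 1.7132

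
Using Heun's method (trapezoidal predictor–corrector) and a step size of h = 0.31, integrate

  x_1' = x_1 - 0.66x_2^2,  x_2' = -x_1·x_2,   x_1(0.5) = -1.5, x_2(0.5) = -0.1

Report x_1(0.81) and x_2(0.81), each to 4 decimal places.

Heun on (x_1,x_2): k1 = f(s_n, state_n); k2 = f(s_n + h, state_n + h·k1); state_{n+1} = state_n + (h/2)·(k1 + k2).
0.500000: (-1.500000, -0.100000)
  k1 = (-1.506600, -0.150000)
  predictor → (-1.967046, -0.146500)
  k2 = (-1.981211, -0.288172)
  → (-2.040611, -0.167917)
(x_1(0.81), x_2(0.81)) ≈ (-2.0406, -0.1679)

-2.0406, -0.1679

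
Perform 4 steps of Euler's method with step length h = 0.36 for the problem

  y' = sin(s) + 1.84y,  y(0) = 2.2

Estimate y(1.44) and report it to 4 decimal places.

17.8647

Euler: y_{n+1} = y_n + h·f(s_n, y_n).
s=0.000000, y=2.200000: f=4.048000 → y ← 2.200000 + 0.36·4.048000 = 3.657280
s=0.360000, y=3.657280: f=7.081669 → y ← 3.657280 + 0.36·7.081669 = 6.206681
s=0.720000, y=6.206681: f=12.079678 → y ← 6.206681 + 0.36·12.079678 = 10.555365
s=1.080000, y=10.555365: f=20.303829 → y ← 10.555365 + 0.36·20.303829 = 17.864744
y(1.44) ≈ 17.8647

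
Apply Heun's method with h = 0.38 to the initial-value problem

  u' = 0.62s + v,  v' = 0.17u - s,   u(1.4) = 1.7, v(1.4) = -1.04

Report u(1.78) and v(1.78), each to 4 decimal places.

1.5992, -1.5365

Heun on (u,v): k1 = f(s_n, state_n); k2 = f(s_n + h, state_n + h·k1); state_{n+1} = state_n + (h/2)·(k1 + k2).
1.400000: (1.700000, -1.040000)
  k1 = (-0.172000, -1.111000)
  predictor → (1.634640, -1.462180)
  k2 = (-0.358580, -1.502111)
  → (1.599190, -1.536491)
(u(1.78), v(1.78)) ≈ (1.5992, -1.5365)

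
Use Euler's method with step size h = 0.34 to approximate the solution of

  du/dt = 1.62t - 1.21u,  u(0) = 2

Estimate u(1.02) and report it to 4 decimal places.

0.8926

Euler: u_{n+1} = u_n + h·f(t_n, u_n).
t=0.000000, u=2.000000: f=-2.420000 → u ← 2.000000 + 0.34·(-2.420000) = 1.177200
t=0.340000, u=1.177200: f=-0.873612 → u ← 1.177200 + 0.34·(-0.873612) = 0.880172
t=0.680000, u=0.880172: f=0.036592 → u ← 0.880172 + 0.34·0.036592 = 0.892613
u(1.02) ≈ 0.8926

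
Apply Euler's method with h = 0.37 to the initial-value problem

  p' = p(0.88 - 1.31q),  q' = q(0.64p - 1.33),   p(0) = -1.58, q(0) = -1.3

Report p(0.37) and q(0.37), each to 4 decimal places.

Euler on (p,q): p_{n+1} = p_n + h·p', q_{n+1} = q_n + h·q'.
0.000000: (-1.580000, -1.300000); f=(-4.081140, 3.043560) → (-3.090022, -0.173883)
(p(0.37), q(0.37)) ≈ (-3.0900, -0.1739)

-3.0900, -0.1739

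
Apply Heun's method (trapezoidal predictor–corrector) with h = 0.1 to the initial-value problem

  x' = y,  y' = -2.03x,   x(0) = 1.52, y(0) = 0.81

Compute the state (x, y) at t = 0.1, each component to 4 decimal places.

Heun on (x,y): k1 = f(t_n, state_n); k2 = f(t_n + h, state_n + h·k1); state_{n+1} = state_n + (h/2)·(k1 + k2).
0.000000: (1.520000, 0.810000)
  k1 = (0.810000, -3.085600)
  predictor → (1.601000, 0.501440)
  k2 = (0.501440, -3.250030)
  → (1.585572, 0.493219)
(x(0.1), y(0.1)) ≈ (1.5856, 0.4932)

1.5856, 0.4932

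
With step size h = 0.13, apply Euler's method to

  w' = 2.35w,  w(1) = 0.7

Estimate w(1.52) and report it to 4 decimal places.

2.0333

Euler: w_{n+1} = w_n + h·f(t_n, w_n).
t=1.000000, w=0.700000: f=1.645000 → w ← 0.700000 + 0.13·1.645000 = 0.913850
t=1.130000, w=0.913850: f=2.147547 → w ← 0.913850 + 0.13·2.147547 = 1.193031
t=1.260000, w=1.193031: f=2.803623 → w ← 1.193031 + 0.13·2.803623 = 1.557502
t=1.390000, w=1.557502: f=3.660130 → w ← 1.557502 + 0.13·3.660130 = 2.033319
w(1.52) ≈ 2.0333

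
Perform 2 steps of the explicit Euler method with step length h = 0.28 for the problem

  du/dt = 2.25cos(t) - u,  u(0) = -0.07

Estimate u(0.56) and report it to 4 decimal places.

1.0228

Euler: u_{n+1} = u_n + h·f(t_n, u_n).
t=0.000000, u=-0.070000: f=2.320000 → u ← -0.070000 + 0.28·2.320000 = 0.579600
t=0.280000, u=0.579600: f=1.582775 → u ← 0.579600 + 0.28·1.582775 = 1.022777
u(0.56) ≈ 1.0228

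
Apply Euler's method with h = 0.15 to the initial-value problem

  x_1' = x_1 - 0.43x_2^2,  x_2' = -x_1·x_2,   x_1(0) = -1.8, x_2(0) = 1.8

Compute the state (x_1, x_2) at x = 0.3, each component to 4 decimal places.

Euler on (x_1,x_2): x_1_{n+1} = x_1_n + h·x_1', x_2_{n+1} = x_2_n + h·x_2'.
0.000000: (-1.800000, 1.800000); f=(-3.193200, 3.240000) → (-2.278980, 2.286000)
0.150000: (-2.278980, 2.286000); f=(-4.526072, 5.209748) → (-2.957891, 3.067462)
(x_1(0.3), x_2(0.3)) ≈ (-2.9579, 3.0675)

-2.9579, 3.0675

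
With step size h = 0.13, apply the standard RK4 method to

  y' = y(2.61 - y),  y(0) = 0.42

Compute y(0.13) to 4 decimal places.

0.5537

RK4: k1 = f(x_n, y_n); k2 = f(x_n + h/2, y_n + (h/2)·k1); k3 = f(x_n + h/2, y_n + (h/2)·k2); k4 = f(x_n + h, y_n + h·k3); y_{n+1} = y_n + (h/6)·(k1 + 2k2 + 2k3 + k4).
x=0.000000, y=0.420000:
  k1 = f(0.000000, 0.420000) = 0.919800
  k2 = f(0.065000, 0.479787) = 1.022049
  k3 = f(0.065000, 0.486433) = 1.032973
  k4 = f(0.130000, 0.554287) = 1.139454
  y ← 0.420000 + (0.13/6)·(k1 + 2k2 + 2k3 + k4) = 0.553668
y(0.13) ≈ 0.5537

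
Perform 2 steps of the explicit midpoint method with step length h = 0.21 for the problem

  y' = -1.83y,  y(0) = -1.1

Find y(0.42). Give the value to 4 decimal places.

Midpoint: k1 = f(x_n, y_n); k2 = f(x_n + h/2, y_n + (h/2)·k1); y_{n+1} = y_n + h·k2.
x=0.000000, y=-1.100000:
  k1 = f(0.000000, -1.100000) = 2.013000
  k2 = f(0.105000, -0.888635) = 1.626202
  y ← -1.100000 + 0.21·1.626202 = -0.758498
x=0.210000, y=-0.758498:
  k1 = f(0.210000, -0.758498) = 1.388051
  k2 = f(0.315000, -0.612752) = 1.121337
  y ← -0.758498 + 0.21·1.121337 = -0.523017
y(0.42) ≈ -0.5230

-0.5230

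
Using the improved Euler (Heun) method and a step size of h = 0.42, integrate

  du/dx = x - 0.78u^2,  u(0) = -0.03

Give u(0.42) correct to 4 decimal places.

Heun: k1 = f(x_n, u_n); k2 = f(x_n + h, u_n + h·k1); u_{n+1} = u_n + (h/2)·(k1 + k2).
x=0.000000, u=-0.030000:
  k1 = f(0.000000, -0.030000) = -0.000702
  k2 = f(0.420000, -0.030295) = 0.419284
  u ← -0.030000 + (0.42/2)·(-0.000702 + 0.419284) = 0.057902
u(0.42) ≈ 0.0579

0.0579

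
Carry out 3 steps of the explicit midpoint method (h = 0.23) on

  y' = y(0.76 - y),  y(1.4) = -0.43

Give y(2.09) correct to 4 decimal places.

Midpoint: k1 = f(x_n, y_n); k2 = f(x_n + h/2, y_n + (h/2)·k1); y_{n+1} = y_n + h·k2.
x=1.400000, y=-0.430000:
  k1 = f(1.400000, -0.430000) = -0.511700
  k2 = f(1.515000, -0.488845) = -0.610493
  y ← -0.430000 + 0.23·(-0.610493) = -0.570413
x=1.630000, y=-0.570413:
  k1 = f(1.630000, -0.570413) = -0.758885
  k2 = f(1.745000, -0.657685) = -0.932390
  y ← -0.570413 + 0.23·(-0.932390) = -0.784863
x=1.860000, y=-0.784863:
  k1 = f(1.860000, -0.784863) = -1.212506
  k2 = f(1.975000, -0.924301) = -1.556802
  y ← -0.784863 + 0.23·(-1.556802) = -1.142927
y(2.09) ≈ -1.1429

-1.1429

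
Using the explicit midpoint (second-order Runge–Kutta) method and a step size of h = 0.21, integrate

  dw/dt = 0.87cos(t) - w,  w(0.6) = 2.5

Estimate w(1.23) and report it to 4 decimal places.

1.5685

Midpoint: k1 = f(t_n, w_n); k2 = f(t_n + h/2, w_n + (h/2)·k1); w_{n+1} = w_n + h·k2.
t=0.600000, w=2.500000:
  k1 = f(0.600000, 2.500000) = -1.781958
  k2 = f(0.705000, 2.312894) = -1.650292
  w ← 2.500000 + 0.21·(-1.650292) = 2.153439
t=0.810000, w=2.153439:
  k1 = f(0.810000, 2.153439) = -1.553575
  k2 = f(0.915000, 1.990313) = -1.459795
  w ← 2.153439 + 0.21·(-1.459795) = 1.846882
t=1.020000, w=1.846882:
  k1 = f(1.020000, 1.846882) = -1.391553
  k2 = f(1.125000, 1.700768) = -1.325645
  w ← 1.846882 + 0.21·(-1.325645) = 1.568496
w(1.23) ≈ 1.5685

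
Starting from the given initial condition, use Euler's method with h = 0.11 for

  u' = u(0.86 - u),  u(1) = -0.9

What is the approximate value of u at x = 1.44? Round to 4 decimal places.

-2.0514

Euler: u_{n+1} = u_n + h·f(x_n, u_n).
x=1.000000, u=-0.900000: f=-1.584000 → u ← -0.900000 + 0.11·(-1.584000) = -1.074240
x=1.110000, u=-1.074240: f=-2.077838 → u ← -1.074240 + 0.11·(-2.077838) = -1.302802
x=1.220000, u=-1.302802: f=-2.817703 → u ← -1.302802 + 0.11·(-2.817703) = -1.612750
x=1.330000, u=-1.612750: f=-3.987926 → u ← -1.612750 + 0.11·(-3.987926) = -2.051421
u(1.44) ≈ -2.0514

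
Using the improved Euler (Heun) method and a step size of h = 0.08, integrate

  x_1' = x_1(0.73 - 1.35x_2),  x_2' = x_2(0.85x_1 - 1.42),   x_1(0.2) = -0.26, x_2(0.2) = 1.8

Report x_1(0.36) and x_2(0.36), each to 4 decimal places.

-0.2078, 1.3912

Heun on (x_1,x_2): k1 = f(t_n, state_n); k2 = f(t_n + h, state_n + h·k1); state_{n+1} = state_n + (h/2)·(k1 + k2).
0.200000: (-0.260000, 1.800000)
  k1 = (0.442000, -2.953800)
  predictor → (-0.224640, 1.563696)
  k2 = (0.310226, -2.519027)
  → (-0.229911, 1.581087)
0.280000: (-0.229911, 1.581087)
  k1 = (0.322902, -2.554126)
  predictor → (-0.204079, 1.376757)
  k2 = (0.230328, -2.193817)
  → (-0.207782, 1.391169)
(x_1(0.36), x_2(0.36)) ≈ (-0.2078, 1.3912)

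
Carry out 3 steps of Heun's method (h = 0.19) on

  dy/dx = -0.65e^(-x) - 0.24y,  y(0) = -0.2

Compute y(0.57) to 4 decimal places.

-0.4370

Heun: k1 = f(x_n, y_n); k2 = f(x_n + h, y_n + h·k1); y_{n+1} = y_n + (h/2)·(k1 + k2).
x=0.000000, y=-0.200000:
  k1 = f(0.000000, -0.200000) = -0.602000
  k2 = f(0.190000, -0.314380) = -0.462072
  y ← -0.200000 + (0.19/2)·(-0.602000 + (-0.462072)) = -0.301087
x=0.190000, y=-0.301087:
  k1 = f(0.190000, -0.301087) = -0.465263
  k2 = f(0.380000, -0.389487) = -0.351033
  y ← -0.301087 + (0.19/2)·(-0.465263 + (-0.351033)) = -0.378635
x=0.380000, y=-0.378635:
  k1 = f(0.380000, -0.378635) = -0.353638
  k2 = f(0.570000, -0.445826) = -0.260593
  y ← -0.378635 + (0.19/2)·(-0.353638 + (-0.260593)) = -0.436987
y(0.57) ≈ -0.4370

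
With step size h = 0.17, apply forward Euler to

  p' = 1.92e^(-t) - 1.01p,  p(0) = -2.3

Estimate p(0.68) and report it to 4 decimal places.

-0.3198

Euler: p_{n+1} = p_n + h·f(t_n, p_n).
t=0.000000, p=-2.300000: f=4.243000 → p ← -2.300000 + 0.17·4.243000 = -1.578690
t=0.170000, p=-1.578690: f=3.214313 → p ← -1.578690 + 0.17·3.214313 = -1.032257
t=0.340000, p=-1.032257: f=2.409178 → p ← -1.032257 + 0.17·2.409178 = -0.622696
t=0.510000, p=-0.622696: f=1.781875 → p ← -0.622696 + 0.17·1.781875 = -0.319778
p(0.68) ≈ -0.3198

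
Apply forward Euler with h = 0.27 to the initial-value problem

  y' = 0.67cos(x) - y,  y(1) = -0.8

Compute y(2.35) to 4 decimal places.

Euler: y_{n+1} = y_n + h·f(x_n, y_n).
x=1.000000, y=-0.800000: f=1.162003 → y ← -0.800000 + 0.27·1.162003 = -0.486259
x=1.270000, y=-0.486259: f=0.684767 → y ← -0.486259 + 0.27·0.684767 = -0.301372
x=1.540000, y=-0.301372: f=0.322002 → y ← -0.301372 + 0.27·0.322002 = -0.214431
x=1.810000, y=-0.214431: f=0.055689 → y ← -0.214431 + 0.27·0.055689 = -0.199395
x=2.080000, y=-0.199395: f=-0.127218 → y ← -0.199395 + 0.27·(-0.127218) = -0.233744
y(2.35) ≈ -0.2337

-0.2337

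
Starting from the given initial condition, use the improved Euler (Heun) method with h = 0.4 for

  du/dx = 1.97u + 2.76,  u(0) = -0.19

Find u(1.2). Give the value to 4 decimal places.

Heun: k1 = f(x_n, u_n); k2 = f(x_n + h, u_n + h·k1); u_{n+1} = u_n + (h/2)·(k1 + k2).
x=0.000000, u=-0.190000:
  k1 = f(0.000000, -0.190000) = 2.385700
  k2 = f(0.400000, 0.764280) = 4.265632
  u ← -0.190000 + (0.4/2)·(2.385700 + 4.265632) = 1.140266
x=0.400000, u=1.140266:
  k1 = f(0.400000, 1.140266) = 5.006325
  k2 = f(0.800000, 3.142796) = 8.951308
  u ← 1.140266 + (0.4/2)·(5.006325 + 8.951308) = 3.931793
x=0.800000, u=3.931793:
  k1 = f(0.800000, 3.931793) = 10.505632
  k2 = f(1.200000, 8.134046) = 18.784070
  u ← 3.931793 + (0.4/2)·(10.505632 + 18.784070) = 9.789733
u(1.2) ≈ 9.7897

9.7897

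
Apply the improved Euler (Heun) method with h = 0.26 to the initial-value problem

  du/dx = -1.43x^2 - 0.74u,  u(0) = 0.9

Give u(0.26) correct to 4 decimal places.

0.7309

Heun: k1 = f(x_n, u_n); k2 = f(x_n + h, u_n + h·k1); u_{n+1} = u_n + (h/2)·(k1 + k2).
x=0.000000, u=0.900000:
  k1 = f(0.000000, 0.900000) = -0.666000
  k2 = f(0.260000, 0.726840) = -0.634530
  u ← 0.900000 + (0.26/2)·(-0.666000 + (-0.634530)) = 0.730931
u(0.26) ≈ 0.7309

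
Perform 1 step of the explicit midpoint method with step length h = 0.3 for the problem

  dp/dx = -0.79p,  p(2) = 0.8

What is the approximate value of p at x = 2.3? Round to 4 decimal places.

0.6329

Midpoint: k1 = f(x_n, p_n); k2 = f(x_n + h/2, p_n + (h/2)·k1); p_{n+1} = p_n + h·k2.
x=2.000000, p=0.800000:
  k1 = f(2.000000, 0.800000) = -0.632000
  k2 = f(2.150000, 0.705200) = -0.557108
  p ← 0.800000 + 0.3·(-0.557108) = 0.632868
p(2.3) ≈ 0.6329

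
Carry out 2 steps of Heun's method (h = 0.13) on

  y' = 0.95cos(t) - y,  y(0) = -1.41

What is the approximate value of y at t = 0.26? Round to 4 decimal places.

Heun: k1 = f(t_n, y_n); k2 = f(t_n + h, y_n + h·k1); y_{n+1} = y_n + (h/2)·(k1 + k2).
t=0.000000, y=-1.410000:
  k1 = f(0.000000, -1.410000) = 2.360000
  k2 = f(0.130000, -1.103200) = 2.045184
  y ← -1.410000 + (0.13/2)·(2.360000 + 2.045184) = -1.123663
t=0.130000, y=-1.123663:
  k1 = f(0.130000, -1.123663) = 2.065647
  k2 = f(0.260000, -0.855129) = 1.773199
  y ← -1.123663 + (0.13/2)·(2.065647 + 1.773199) = -0.874138
y(0.26) ≈ -0.8741

-0.8741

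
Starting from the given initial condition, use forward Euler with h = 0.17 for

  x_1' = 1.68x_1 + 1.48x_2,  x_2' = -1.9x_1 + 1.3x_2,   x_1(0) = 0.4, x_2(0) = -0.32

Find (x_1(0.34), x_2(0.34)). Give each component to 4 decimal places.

Euler on (x_1,x_2): x_1_{n+1} = x_1_n + h·x_1', x_2_{n+1} = x_2_n + h·x_2'.
0.000000: (0.400000, -0.320000); f=(0.198400, -1.176000) → (0.433728, -0.519920)
0.170000: (0.433728, -0.519920); f=(-0.040819, -1.499979) → (0.426789, -0.774916)
(x_1(0.34), x_2(0.34)) ≈ (0.4268, -0.7749)

0.4268, -0.7749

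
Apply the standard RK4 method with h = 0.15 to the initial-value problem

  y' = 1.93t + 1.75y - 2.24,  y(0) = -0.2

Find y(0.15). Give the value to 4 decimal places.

RK4: k1 = f(t_n, y_n); k2 = f(t_n + h/2, y_n + (h/2)·k1); k3 = f(t_n + h/2, y_n + (h/2)·k2); k4 = f(t_n + h, y_n + h·k3); y_{n+1} = y_n + (h/6)·(k1 + 2k2 + 2k3 + k4).
t=0.000000, y=-0.200000:
  k1 = f(0.000000, -0.200000) = -2.590000
  k2 = f(0.075000, -0.394250) = -2.785188
  k3 = f(0.075000, -0.408889) = -2.810806
  k4 = f(0.150000, -0.621621) = -3.038337
  y ← -0.200000 + (0.15/6)·(k1 + 2k2 + 2k3 + k4) = -0.620508
y(0.15) ≈ -0.6205

-0.6205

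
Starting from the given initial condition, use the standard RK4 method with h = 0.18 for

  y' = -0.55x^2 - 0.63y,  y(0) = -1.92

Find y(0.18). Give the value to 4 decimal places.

-1.7152

RK4: k1 = f(x_n, y_n); k2 = f(x_n + h/2, y_n + (h/2)·k1); k3 = f(x_n + h/2, y_n + (h/2)·k2); k4 = f(x_n + h, y_n + h·k3); y_{n+1} = y_n + (h/6)·(k1 + 2k2 + 2k3 + k4).
x=0.000000, y=-1.920000:
  k1 = f(0.000000, -1.920000) = 1.209600
  k2 = f(0.090000, -1.811136) = 1.136561
  k3 = f(0.090000, -1.817710) = 1.140702
  k4 = f(0.180000, -1.714674) = 1.062424
  y ← -1.920000 + (0.18/6)·(k1 + 2k2 + 2k3 + k4) = -1.715204
y(0.18) ≈ -1.7152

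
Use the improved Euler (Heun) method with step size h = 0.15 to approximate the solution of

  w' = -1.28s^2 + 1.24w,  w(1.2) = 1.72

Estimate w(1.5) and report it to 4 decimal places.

Heun: k1 = f(s_n, w_n); k2 = f(s_n + h, w_n + h·k1); w_{n+1} = w_n + (h/2)·(k1 + k2).
s=1.200000, w=1.720000:
  k1 = f(1.200000, 1.720000) = 0.289600
  k2 = f(1.350000, 1.763440) = -0.146134
  w ← 1.720000 + (0.15/2)·(0.289600 + (-0.146134)) = 1.730760
s=1.350000, w=1.730760:
  k1 = f(1.350000, 1.730760) = -0.186658
  k2 = f(1.500000, 1.702761) = -0.768576
  w ← 1.730760 + (0.15/2)·(-0.186658 + (-0.768576)) = 1.659117
w(1.5) ≈ 1.6591

1.6591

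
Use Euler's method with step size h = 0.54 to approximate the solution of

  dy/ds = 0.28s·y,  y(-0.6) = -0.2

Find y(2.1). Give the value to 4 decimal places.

-0.2757

Euler: y_{n+1} = y_n + h·f(s_n, y_n).
s=-0.600000, y=-0.200000: f=0.033600 → y ← -0.200000 + 0.54·0.033600 = -0.181856
s=-0.060000, y=-0.181856: f=0.003055 → y ← -0.181856 + 0.54·0.003055 = -0.180206
s=0.480000, y=-0.180206: f=-0.024220 → y ← -0.180206 + 0.54·(-0.024220) = -0.193285
s=1.020000, y=-0.193285: f=-0.055202 → y ← -0.193285 + 0.54·(-0.055202) = -0.223094
s=1.560000, y=-0.223094: f=-0.097447 → y ← -0.223094 + 0.54·(-0.097447) = -0.275716
y(2.1) ≈ -0.2757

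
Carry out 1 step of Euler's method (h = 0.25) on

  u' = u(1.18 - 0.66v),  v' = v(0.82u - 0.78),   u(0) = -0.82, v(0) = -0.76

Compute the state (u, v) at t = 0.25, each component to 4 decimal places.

Euler on (u,v): u_{n+1} = u_n + h·u', v_{n+1} = v_n + h·v'.
0.000000: (-0.820000, -0.760000); f=(-1.378912, 1.103824) → (-1.164728, -0.484044)
(u(0.25), v(0.25)) ≈ (-1.1647, -0.4840)

-1.1647, -0.4840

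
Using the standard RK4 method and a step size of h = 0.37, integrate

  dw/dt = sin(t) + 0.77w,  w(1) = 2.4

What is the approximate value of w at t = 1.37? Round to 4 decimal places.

3.5840

RK4: k1 = f(t_n, w_n); k2 = f(t_n + h/2, w_n + (h/2)·k1); k3 = f(t_n + h/2, w_n + (h/2)·k2); k4 = f(t_n + h, w_n + h·k3); w_{n+1} = w_n + (h/6)·(k1 + 2k2 + 2k3 + k4).
t=1.000000, w=2.400000:
  k1 = f(1.000000, 2.400000) = 2.689471
  k2 = f(1.185000, 2.897552) = 3.157614
  k3 = f(1.185000, 2.984159) = 3.224301
  k4 = f(1.370000, 3.592991) = 3.746511
  w ← 2.400000 + (0.37/6)·(k1 + 2k2 + 2k3 + k4) = 3.583988
w(1.37) ≈ 3.5840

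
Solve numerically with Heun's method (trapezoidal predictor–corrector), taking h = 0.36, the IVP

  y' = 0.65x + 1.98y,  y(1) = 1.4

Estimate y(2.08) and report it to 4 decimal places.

Heun: k1 = f(x_n, y_n); k2 = f(x_n + h, y_n + h·k1); y_{n+1} = y_n + (h/2)·(k1 + k2).
x=1.000000, y=1.400000:
  k1 = f(1.000000, 1.400000) = 3.422000
  k2 = f(1.360000, 2.631920) = 6.095202
  y ← 1.400000 + (0.36/2)·(3.422000 + 6.095202) = 3.113096
x=1.360000, y=3.113096:
  k1 = f(1.360000, 3.113096) = 7.047931
  k2 = f(1.720000, 5.650351) = 12.305696
  y ← 3.113096 + (0.36/2)·(7.047931 + 12.305696) = 6.596749
x=1.720000, y=6.596749:
  k1 = f(1.720000, 6.596749) = 14.179563
  k2 = f(2.080000, 11.701392) = 24.520756
  y ← 6.596749 + (0.36/2)·(14.179563 + 24.520756) = 13.562806
y(2.08) ≈ 13.5628

13.5628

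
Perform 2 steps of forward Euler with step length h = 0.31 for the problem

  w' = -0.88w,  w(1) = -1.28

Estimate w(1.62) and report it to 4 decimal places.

-0.6769

Euler: w_{n+1} = w_n + h·f(t_n, w_n).
t=1.000000, w=-1.280000: f=1.126400 → w ← -1.280000 + 0.31·1.126400 = -0.930816
t=1.310000, w=-0.930816: f=0.819118 → w ← -0.930816 + 0.31·0.819118 = -0.676889
w(1.62) ≈ -0.6769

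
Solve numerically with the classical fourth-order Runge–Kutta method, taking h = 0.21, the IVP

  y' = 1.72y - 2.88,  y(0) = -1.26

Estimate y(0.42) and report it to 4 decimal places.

RK4: k1 = f(x_n, y_n); k2 = f(x_n + h/2, y_n + (h/2)·k1); k3 = f(x_n + h/2, y_n + (h/2)·k2); k4 = f(x_n + h, y_n + h·k3); y_{n+1} = y_n + (h/6)·(k1 + 2k2 + 2k3 + k4).
x=0.000000, y=-1.260000:
  k1 = f(0.000000, -1.260000) = -5.047200
  k2 = f(0.105000, -1.789956) = -5.958724
  k3 = f(0.105000, -1.885666) = -6.123346
  k4 = f(0.210000, -2.545903) = -7.258952
  y ← -1.260000 + (0.21/6)·(k1 + 2k2 + 2k3 + k4) = -2.536460
x=0.210000, y=-2.536460:
  k1 = f(0.210000, -2.536460) = -7.242712
  k2 = f(0.315000, -3.296945) = -8.550745
  k3 = f(0.315000, -3.434288) = -8.786976
  k4 = f(0.420000, -4.381725) = -10.416567
  y ← -2.536460 + (0.21/6)·(k1 + 2k2 + 2k3 + k4) = -4.368176
y(0.42) ≈ -4.3682

-4.3682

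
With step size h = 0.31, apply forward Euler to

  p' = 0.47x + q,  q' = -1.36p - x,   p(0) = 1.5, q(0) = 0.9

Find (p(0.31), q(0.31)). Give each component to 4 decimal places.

Euler on (p,q): p_{n+1} = p_n + h·p', q_{n+1} = q_n + h·q'.
0.000000: (1.500000, 0.900000); f=(0.900000, -2.040000) → (1.779000, 0.267600)
(p(0.31), q(0.31)) ≈ (1.7790, 0.2676)

1.7790, 0.2676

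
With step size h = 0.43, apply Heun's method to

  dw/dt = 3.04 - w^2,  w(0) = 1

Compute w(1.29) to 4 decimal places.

1.5971

Heun: k1 = f(t_n, w_n); k2 = f(t_n + h, w_n + h·k1); w_{n+1} = w_n + (h/2)·(k1 + k2).
t=0.000000, w=1.000000:
  k1 = f(0.000000, 1.000000) = 2.040000
  k2 = f(0.430000, 1.877200) = -0.483880
  w ← 1.000000 + (0.43/2)·(2.040000 + (-0.483880)) = 1.334566
t=0.430000, w=1.334566:
  k1 = f(0.430000, 1.334566) = 1.258934
  k2 = f(0.860000, 1.875907) = -0.479029
  w ← 1.334566 + (0.43/2)·(1.258934 + (-0.479029)) = 1.502245
t=0.860000, w=1.502245:
  k1 = f(0.860000, 1.502245) = 0.783259
  k2 = f(1.290000, 1.839047) = -0.342093
  w ← 1.502245 + (0.43/2)·(0.783259 + (-0.342093)) = 1.597096
w(1.29) ≈ 1.5971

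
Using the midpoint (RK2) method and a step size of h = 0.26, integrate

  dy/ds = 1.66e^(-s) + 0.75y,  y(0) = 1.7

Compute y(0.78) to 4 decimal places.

4.3068

Midpoint: k1 = f(s_n, y_n); k2 = f(s_n + h/2, y_n + (h/2)·k1); y_{n+1} = y_n + h·k2.
s=0.000000, y=1.700000:
  k1 = f(0.000000, 1.700000) = 2.935000
  k2 = f(0.130000, 2.081550) = 3.018801
  y ← 1.700000 + 0.26·3.018801 = 2.484888
s=0.260000, y=2.484888:
  k1 = f(0.260000, 2.484888) = 3.143612
  k2 = f(0.390000, 2.893558) = 3.294083
  y ← 2.484888 + 0.26·3.294083 = 3.341350
s=0.520000, y=3.341350:
  k1 = f(0.520000, 3.341350) = 3.492916
  k2 = f(0.650000, 3.795429) = 3.713168
  y ← 3.341350 + 0.26·3.713168 = 4.306773
y(0.78) ≈ 4.3068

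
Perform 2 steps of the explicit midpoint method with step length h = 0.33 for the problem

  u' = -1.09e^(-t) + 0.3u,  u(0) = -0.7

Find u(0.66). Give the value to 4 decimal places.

Midpoint: k1 = f(t_n, u_n); k2 = f(t_n + h/2, u_n + (h/2)·k1); u_{n+1} = u_n + h·k2.
t=0.000000, u=-0.700000:
  k1 = f(0.000000, -0.700000) = -1.300000
  k2 = f(0.165000, -0.914500) = -1.198554
  u ← -0.700000 + 0.33·(-1.198554) = -1.095523
t=0.330000, u=-1.095523:
  k1 = f(0.330000, -1.095523) = -1.112284
  k2 = f(0.495000, -1.279050) = -1.048147
  u ← -1.095523 + 0.33·(-1.048147) = -1.441411
u(0.66) ≈ -1.4414

-1.4414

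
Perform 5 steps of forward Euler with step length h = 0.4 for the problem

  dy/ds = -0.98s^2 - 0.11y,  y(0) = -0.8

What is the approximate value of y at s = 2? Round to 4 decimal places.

Euler: y_{n+1} = y_n + h·f(s_n, y_n).
s=0.000000, y=-0.800000: f=0.088000 → y ← -0.800000 + 0.4·0.088000 = -0.764800
s=0.400000, y=-0.764800: f=-0.072672 → y ← -0.764800 + 0.4·(-0.072672) = -0.793869
s=0.800000, y=-0.793869: f=-0.539874 → y ← -0.793869 + 0.4·(-0.539874) = -1.009819
s=1.200000, y=-1.009819: f=-1.300120 → y ← -1.009819 + 0.4·(-1.300120) = -1.529867
s=1.600000, y=-1.529867: f=-2.340515 → y ← -1.529867 + 0.4·(-2.340515) = -2.466072
y(2) ≈ -2.4661

-2.4661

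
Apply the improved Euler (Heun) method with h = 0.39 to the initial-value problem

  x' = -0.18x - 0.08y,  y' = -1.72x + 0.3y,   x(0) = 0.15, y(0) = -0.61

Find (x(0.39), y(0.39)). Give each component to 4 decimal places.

0.1609, -0.7949

Heun on (x,y): k1 = f(t_n, state_n); k2 = f(t_n + h, state_n + h·k1); state_{n+1} = state_n + (h/2)·(k1 + k2).
0.000000: (0.150000, -0.610000)
  k1 = (0.021800, -0.441000)
  predictor → (0.158502, -0.781990)
  k2 = (0.034029, -0.507220)
  → (0.160887, -0.794903)
(x(0.39), y(0.39)) ≈ (0.1609, -0.7949)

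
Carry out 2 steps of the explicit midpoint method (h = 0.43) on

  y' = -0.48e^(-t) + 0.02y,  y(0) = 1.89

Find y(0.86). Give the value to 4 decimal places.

1.6451

Midpoint: k1 = f(t_n, y_n); k2 = f(t_n + h/2, y_n + (h/2)·k1); y_{n+1} = y_n + h·k2.
t=0.000000, y=1.890000:
  k1 = f(0.000000, 1.890000) = -0.442200
  k2 = f(0.215000, 1.794927) = -0.351241
  y ← 1.890000 + 0.43·(-0.351241) = 1.738966
t=0.430000, y=1.738966:
  k1 = f(0.430000, 1.738966) = -0.277465
  k2 = f(0.645000, 1.679311) = -0.218252
  y ← 1.738966 + 0.43·(-0.218252) = 1.645118
y(0.86) ≈ 1.6451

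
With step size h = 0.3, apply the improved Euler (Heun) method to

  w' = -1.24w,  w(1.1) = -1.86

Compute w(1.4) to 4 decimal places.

-1.2968

Heun: k1 = f(s_n, w_n); k2 = f(s_n + h, w_n + h·k1); w_{n+1} = w_n + (h/2)·(k1 + k2).
s=1.100000, w=-1.860000:
  k1 = f(1.100000, -1.860000) = 2.306400
  k2 = f(1.400000, -1.168080) = 1.448419
  w ← -1.860000 + (0.3/2)·(2.306400 + 1.448419) = -1.296777
w(1.4) ≈ -1.2968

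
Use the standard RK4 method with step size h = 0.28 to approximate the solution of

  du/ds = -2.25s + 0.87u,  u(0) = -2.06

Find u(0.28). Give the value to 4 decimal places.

RK4: k1 = f(s_n, u_n); k2 = f(s_n + h/2, u_n + (h/2)·k1); k3 = f(s_n + h/2, u_n + (h/2)·k2); k4 = f(s_n + h, u_n + h·k3); u_{n+1} = u_n + (h/6)·(k1 + 2k2 + 2k3 + k4).
s=0.000000, u=-2.060000:
  k1 = f(0.000000, -2.060000) = -1.792200
  k2 = f(0.140000, -2.310908) = -2.325490
  k3 = f(0.140000, -2.385569) = -2.390445
  k4 = f(0.280000, -2.729325) = -3.004512
  u ← -2.060000 + (0.28/6)·(k1 + 2k2 + 2k3 + k4) = -2.724000
u(0.28) ≈ -2.7240

-2.7240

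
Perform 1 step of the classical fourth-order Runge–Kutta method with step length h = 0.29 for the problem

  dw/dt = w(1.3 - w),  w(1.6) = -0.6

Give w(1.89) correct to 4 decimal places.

-1.1082

RK4: k1 = f(t_n, w_n); k2 = f(t_n + h/2, w_n + (h/2)·k1); k3 = f(t_n + h/2, w_n + (h/2)·k2); k4 = f(t_n + h, w_n + h·k3); w_{n+1} = w_n + (h/6)·(k1 + 2k2 + 2k3 + k4).
t=1.600000, w=-0.600000:
  k1 = f(1.600000, -0.600000) = -1.140000
  k2 = f(1.745000, -0.765300) = -1.580574
  k3 = f(1.745000, -0.829183) = -1.765483
  k4 = f(1.890000, -1.111990) = -2.682109
  w ← -0.600000 + (0.29/6)·(k1 + 2k2 + 2k3 + k4) = -1.108187
w(1.89) ≈ -1.1082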